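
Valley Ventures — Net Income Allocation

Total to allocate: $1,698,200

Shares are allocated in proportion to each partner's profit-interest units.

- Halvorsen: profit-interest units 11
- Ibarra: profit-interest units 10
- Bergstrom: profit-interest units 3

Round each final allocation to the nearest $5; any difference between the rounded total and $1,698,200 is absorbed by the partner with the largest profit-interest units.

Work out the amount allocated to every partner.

Sum of profit-interest units: 11 + 10 + 3 = 24.
Raw shares: Halvorsen 778,341.67; Ibarra 707,583.33; Bergstrom 212,275.00.
Rounded to nearest $5: Halvorsen $778,340; Ibarra $707,585; Bergstrom $212,275. Sum = $1,698,200.
Sum already equals the total — no adjustment.

Halvorsen: $778,340 · Ibarra: $707,585 · Bergstrom: $212,275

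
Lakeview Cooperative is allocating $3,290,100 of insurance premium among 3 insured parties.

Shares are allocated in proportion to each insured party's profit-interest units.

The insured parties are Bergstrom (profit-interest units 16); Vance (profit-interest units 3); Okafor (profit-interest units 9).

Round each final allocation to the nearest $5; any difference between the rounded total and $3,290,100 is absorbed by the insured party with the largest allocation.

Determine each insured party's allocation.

Bergstrom: $1,880,060 | Vance: $352,510 | Okafor: $1,057,530

Total profit-interest units = 28.
Pro-rata amounts: Bergstrom 16/28 × $3,290,100 = 1,880,057.14; Vance 3/28 × $3,290,100 = 352,510.71; Okafor 9/28 × $3,290,100 = 1,057,532.14.
At nearest $5: Bergstrom $1,880,055; Vance $352,510; Okafor $1,057,530. Sum = $3,290,095.
Difference $3,290,100 − $3,290,095 = +$5 applied to largest allocation (Bergstrom): Bergstrom becomes $1,880,060.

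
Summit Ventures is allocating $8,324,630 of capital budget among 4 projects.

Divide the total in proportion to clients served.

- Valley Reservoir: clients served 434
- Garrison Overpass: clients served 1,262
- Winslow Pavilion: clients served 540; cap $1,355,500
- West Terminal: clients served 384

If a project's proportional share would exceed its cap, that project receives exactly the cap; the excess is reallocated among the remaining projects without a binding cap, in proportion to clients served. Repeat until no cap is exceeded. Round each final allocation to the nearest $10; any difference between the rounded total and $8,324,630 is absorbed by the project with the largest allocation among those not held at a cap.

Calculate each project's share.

Sum of clients served: 2,620.
Unconstrained shares: Valley Reservoir 1,378,965.43; Garrison Overpass 4,009,802.69; Winslow Pavilion 1,715,763.44; West Terminal 1,220,098.44.
Held at cap: Winslow Pavilion ($1,355,500); remaining pool $6,969,130 reallocated over remaining clients served 2,080.
Remaining shares: Valley Reservoir 1,454,135.78 → $1,454,140; Garrison Overpass 4,228,385.61 → $4,228,390; West Terminal 1,286,608.62 → $1,286,610.
Rounding difference −$10 applied to Garrison Overpass → $4,228,380.

Valley Reservoir: $1,454,140 | Garrison Overpass: $4,228,380 | Winslow Pavilion: $1,355,500 | West Terminal: $1,286,610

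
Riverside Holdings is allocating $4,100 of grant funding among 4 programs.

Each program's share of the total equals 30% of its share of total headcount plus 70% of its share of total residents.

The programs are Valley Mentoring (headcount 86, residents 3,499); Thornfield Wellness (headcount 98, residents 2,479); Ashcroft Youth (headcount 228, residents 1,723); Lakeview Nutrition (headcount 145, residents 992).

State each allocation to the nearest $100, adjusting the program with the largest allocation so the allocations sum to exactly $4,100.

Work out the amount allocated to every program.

Valley Mentoring: $1,400; Thornfield Wellness: $1,000; Ashcroft Youth: $1,100; Lakeview Nutrition: $600

Totals — headcount 557, residents 8,693.
Composite weights (30% headcount + 70% residents): Valley Mentoring 0.3281; Thornfield Wellness 0.2524; Ashcroft Youth 0.2615; Lakeview Nutrition 0.1580.
Raw shares: Valley Mentoring 1,345.11; Thornfield Wellness 1,034.85; Ashcroft Youth 1,072.33; Lakeview Nutrition 647.71.
At nearest $100: Valley Mentoring $1,300; Thornfield Wellness $1,000; Ashcroft Youth $1,100; Lakeview Nutrition $600. Sum = $4,000.
Difference $4,100 − $4,000 = +$100 applied to largest allocation (Valley Mentoring): Valley Mentoring becomes $1,400.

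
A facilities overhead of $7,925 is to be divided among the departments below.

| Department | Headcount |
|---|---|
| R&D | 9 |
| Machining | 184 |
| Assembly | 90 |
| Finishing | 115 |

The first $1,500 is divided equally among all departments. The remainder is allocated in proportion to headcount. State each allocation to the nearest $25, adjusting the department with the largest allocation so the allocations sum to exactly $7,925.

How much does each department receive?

R&D: $525 · Machining: $3,350 · Assembly: $1,825 · Finishing: $2,225

Equal tier: $1,500 ÷ 4 = $375 apiece.
Remainder $6,425 by headcount (total 398): R&D 145.29 → $150; Machining 2,970.35 → $2,975; Assembly 1,452.89 → $1,450; Finishing 1,856.47 → $1,850.
Totals: R&D $375 + $150 = $525; Machining $375 + $2,975 = $3,350; Assembly $375 + $1,450 = $1,825; Finishing $375 + $1,850 = $2,225.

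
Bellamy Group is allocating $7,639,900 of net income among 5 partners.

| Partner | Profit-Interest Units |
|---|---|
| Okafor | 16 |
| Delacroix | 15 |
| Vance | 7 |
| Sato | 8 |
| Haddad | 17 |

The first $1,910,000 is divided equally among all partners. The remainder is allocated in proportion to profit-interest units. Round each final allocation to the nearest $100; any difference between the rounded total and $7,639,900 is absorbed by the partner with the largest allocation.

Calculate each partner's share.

Okafor: $1,837,200; Delacroix: $1,746,300; Vance: $1,018,700; Sato: $1,109,600; Haddad: $1,928,100

$1,910,000 shared equally gives $382,000 per partner.
Remainder $5,729,900 by profit-interest units (total 63): Okafor 1,455,212.70 → $1,455,200; Delacroix 1,364,261.90 → $1,364,300; Vance 636,655.56 → $636,700; Sato 727,606.35 → $727,600; Haddad 1,546,163.49 → $1,546,200.
Rounding difference −$100 on remainder applied to Haddad.
Totals: Okafor $382,000 + $1,455,200 = $1,837,200; Delacroix $382,000 + $1,364,300 = $1,746,300; Vance $382,000 + $636,700 = $1,018,700; Sato $382,000 + $727,600 = $1,109,600; Haddad $382,000 + $1,546,100 = $1,928,100.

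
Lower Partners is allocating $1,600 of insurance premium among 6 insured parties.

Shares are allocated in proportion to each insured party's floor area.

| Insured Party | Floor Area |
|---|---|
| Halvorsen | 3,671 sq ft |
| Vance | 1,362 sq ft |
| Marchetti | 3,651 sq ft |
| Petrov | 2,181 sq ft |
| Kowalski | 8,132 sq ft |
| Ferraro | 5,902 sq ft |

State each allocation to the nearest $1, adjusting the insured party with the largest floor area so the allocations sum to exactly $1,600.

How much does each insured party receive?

Sum of floor area: 3,671 + 1,362 + 3,651 + 2,181 + 8,132 + 5,902 = 24,899.
Unrounded shares: Halvorsen 235.90; Vance 87.52; Marchetti 234.61; Petrov 140.15; Kowalski 522.56; Ferraro 379.26.
After rounding ($1): Halvorsen $236; Vance $88; Marchetti $235; Petrov $140; Kowalski $523; Ferraro $379. Sum = $1,601.
Difference $1,600 − $1,601 = −$1 applied to largest floor area (Kowalski): Kowalski becomes $522.

Halvorsen: $236; Vance: $88; Marchetti: $235; Petrov: $140; Kowalski: $522; Ferraro: $379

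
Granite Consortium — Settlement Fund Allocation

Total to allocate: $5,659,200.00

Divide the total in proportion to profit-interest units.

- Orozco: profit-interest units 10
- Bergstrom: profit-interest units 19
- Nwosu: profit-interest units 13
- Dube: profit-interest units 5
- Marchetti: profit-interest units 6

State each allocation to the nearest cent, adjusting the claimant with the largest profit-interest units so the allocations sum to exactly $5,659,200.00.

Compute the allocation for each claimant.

Sum of profit-interest units: 10 + 19 + 13 + 5 + 6 = 53.
Pro-rata amounts: Orozco 1,067,773.5849; Bergstrom 2,028,769.8113; Nwosu 1,388,105.6604; Dube 533,886.7925; Marchetti 640,664.1509.
After rounding (cent): Orozco $1,067,773.58; Bergstrom $2,028,769.81; Nwosu $1,388,105.66; Dube $533,886.79; Marchetti $640,664.15. Sum = $5,659,199.99.
Difference $5,659,200.00 − $5,659,199.99 = +$0.01 applied to largest profit-interest units (Bergstrom): Bergstrom becomes $2,028,769.82.

Orozco: $1,067,773.58 · Bergstrom: $2,028,769.82 · Nwosu: $1,388,105.66 · Dube: $533,886.79 · Marchetti: $640,664.15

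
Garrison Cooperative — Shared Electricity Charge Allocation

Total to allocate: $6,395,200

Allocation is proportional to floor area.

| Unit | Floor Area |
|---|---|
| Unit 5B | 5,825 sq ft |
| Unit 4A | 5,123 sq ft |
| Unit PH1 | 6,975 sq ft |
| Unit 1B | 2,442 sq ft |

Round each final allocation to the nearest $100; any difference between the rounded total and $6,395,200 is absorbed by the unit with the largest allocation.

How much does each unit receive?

Total floor area = 20,365.
Raw shares: Unit 5B 5,825/20,365 × $6,395,200 = 1,829,218.76; Unit 4A 5,123/20,365 × $6,395,200 = 1,608,770.42; Unit PH1 6,975/20,365 × $6,395,200 = 2,190,352.07; Unit 1B 2,442/20,365 × $6,395,200 = 766,858.75.
After rounding ($100): Unit 5B $1,829,200; Unit 4A $1,608,800; Unit PH1 $2,190,400; Unit 1B $766,900. Sum = $6,395,300.
Difference $6,395,200 − $6,395,300 = −$100 applied to largest allocation (Unit PH1): Unit PH1 becomes $2,190,300.

Unit 5B: $1,829,200 · Unit 4A: $1,608,800 · Unit PH1: $2,190,300 · Unit 1B: $766,900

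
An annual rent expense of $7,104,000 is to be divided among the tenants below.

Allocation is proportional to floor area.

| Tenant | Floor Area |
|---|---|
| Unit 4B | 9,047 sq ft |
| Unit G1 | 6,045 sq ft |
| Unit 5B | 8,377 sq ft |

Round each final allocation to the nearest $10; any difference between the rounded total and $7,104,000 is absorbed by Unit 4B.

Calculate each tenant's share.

Unit 4B: $2,738,510; Unit G1: $1,829,800; Unit 5B: $2,535,690

Floor area total: 23,469.
Pro-rata amounts: Unit 4B 9,047/23,469 × $7,104,000 = 2,738,501.34; Unit G1 6,045/23,469 × $7,104,000 = 1,829,804.42; Unit 5B 8,377/23,469 × $7,104,000 = 2,535,694.23.
At nearest $10: Unit 4B $2,738,500; Unit G1 $1,829,800; Unit 5B $2,535,690. Sum = $7,103,990.
Difference $7,104,000 − $7,103,990 = +$10 applied to Unit 4B: Unit 4B becomes $2,738,510.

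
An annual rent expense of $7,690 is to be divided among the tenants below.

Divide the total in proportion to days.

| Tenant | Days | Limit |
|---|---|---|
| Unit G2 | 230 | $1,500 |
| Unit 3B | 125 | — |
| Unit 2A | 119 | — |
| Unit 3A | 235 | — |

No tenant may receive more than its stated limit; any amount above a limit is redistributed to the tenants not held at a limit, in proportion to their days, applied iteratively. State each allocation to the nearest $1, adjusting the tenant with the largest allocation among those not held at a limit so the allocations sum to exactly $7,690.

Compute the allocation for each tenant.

Total days = 709.
Unconstrained shares: Unit G2 2,494.64; Unit 3B 1,355.78; Unit 2A 1,290.71; Unit 3A 2,548.87.
Cap binds for Unit G2 ($1,500); residual $6,190 reallocated over remaining days 479.
Shares after redistribution: Unit 3B 1,615.34 → $1,615; Unit 2A 1,537.81 → $1,538; Unit 3A 3,036.85 → $3,037.

Unit G2: $1,500 · Unit 3B: $1,615 · Unit 2A: $1,538 · Unit 3A: $3,037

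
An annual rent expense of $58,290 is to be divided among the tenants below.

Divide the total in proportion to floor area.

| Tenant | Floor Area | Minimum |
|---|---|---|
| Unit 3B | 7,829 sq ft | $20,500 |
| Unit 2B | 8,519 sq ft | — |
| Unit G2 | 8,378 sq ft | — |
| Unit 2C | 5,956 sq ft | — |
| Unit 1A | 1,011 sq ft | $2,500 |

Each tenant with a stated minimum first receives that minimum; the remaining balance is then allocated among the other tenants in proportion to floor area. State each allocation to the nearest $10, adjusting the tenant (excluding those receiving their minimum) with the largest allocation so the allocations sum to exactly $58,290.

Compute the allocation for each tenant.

Fund the minimums — Unit 3B $20,500; Unit 1A $2,500. Residual $35,290.
Residual split over remaining floor area 22,853: Unit 2B 13,155.19 → $13,160; Unit G2 12,937.45 → $12,940; Unit 2C 9,197.36 → $9,200.
Rounding difference −$10 applied to Unit 2B → $13,150.

Unit 3B: $20,500 | Unit 2B: $13,150 | Unit G2: $12,940 | Unit 2C: $9,200 | Unit 1A: $2,500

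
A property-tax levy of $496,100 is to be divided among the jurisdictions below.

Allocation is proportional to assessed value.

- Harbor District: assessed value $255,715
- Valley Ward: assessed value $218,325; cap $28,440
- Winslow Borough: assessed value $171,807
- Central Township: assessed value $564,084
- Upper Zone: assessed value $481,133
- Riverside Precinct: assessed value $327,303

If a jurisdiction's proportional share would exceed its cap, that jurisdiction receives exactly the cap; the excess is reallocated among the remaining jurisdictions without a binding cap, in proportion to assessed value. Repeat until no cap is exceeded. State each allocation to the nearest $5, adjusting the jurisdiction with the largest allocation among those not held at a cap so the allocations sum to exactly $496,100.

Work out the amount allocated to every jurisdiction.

Harbor District: $66,435; Valley Ward: $28,440; Winslow Borough: $44,635; Central Township: $146,555; Upper Zone: $125,000; Riverside Precinct: $85,035

Assessed value total: 2,018,367.
Proportional shares (ignoring caps): Harbor District 62,852.90; Valley Ward 53,662.70; Winslow Borough 42,228.92; Central Township 138,647.76; Upper Zone 118,259.01; Riverside Precinct 80,448.71.
Held at cap: Valley Ward ($28,440); residual $467,660 reallocated over remaining assessed value 1,800,042.
Redistributed shares: Harbor District 66,436.05 → $66,435; Winslow Borough 44,636.33 → $44,635; Central Township 146,551.87 → $146,550; Upper Zone 125,000.78 → $125,000; Riverside Precinct 85,034.97 → $85,035.
Rounding difference +$5 applied to Central Township → $146,555.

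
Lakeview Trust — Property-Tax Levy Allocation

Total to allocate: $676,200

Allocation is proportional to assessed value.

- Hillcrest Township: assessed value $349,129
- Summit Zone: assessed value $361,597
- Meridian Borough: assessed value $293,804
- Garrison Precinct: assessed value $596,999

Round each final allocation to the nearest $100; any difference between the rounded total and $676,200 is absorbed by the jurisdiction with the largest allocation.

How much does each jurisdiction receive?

Assessed value total: 1,601,529.
Raw shares: Hillcrest Township 349,129/1,601,529 × $676,200 = 147,409.78; Summit Zone 361,597/1,601,529 × $676,200 = 152,674.03; Meridian Borough 293,804/1,601,529 × $676,200 = 124,050.37; Garrison Precinct 596,999/1,601,529 × $676,200 = 252,065.82.
At nearest $100: Hillcrest Township $147,400; Summit Zone $152,700; Meridian Borough $124,100; Garrison Precinct $252,100. Sum = $676,300.
Difference $676,200 − $676,300 = −$100 applied to largest allocation (Garrison Precinct): Garrison Precinct becomes $252,000.

Hillcrest Township: $147,400; Summit Zone: $152,700; Meridian Borough: $124,100; Garrison Precinct: $252,000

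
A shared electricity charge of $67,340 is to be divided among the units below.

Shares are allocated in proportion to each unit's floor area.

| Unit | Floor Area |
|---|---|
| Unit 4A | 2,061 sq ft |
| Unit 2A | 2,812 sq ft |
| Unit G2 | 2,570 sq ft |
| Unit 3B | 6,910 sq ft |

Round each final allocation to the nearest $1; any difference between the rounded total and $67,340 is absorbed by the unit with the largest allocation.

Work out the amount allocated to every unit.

Combined floor area = 14,353.
Pro-rata amounts: Unit 4A 2,061/14,353 × $67,340 = 9,669.60; Unit 2A 2,812/14,353 × $67,340 = 13,193.07; Unit G2 2,570/14,353 × $67,340 = 12,057.67; Unit 3B 6,910/14,353 × $67,340 = 32,419.66.
At nearest $1: Unit 4A $9,670; Unit 2A $13,193; Unit G2 $12,058; Unit 3B $32,420. Sum = $67,341.
Difference $67,340 − $67,341 = −$1 applied to largest allocation (Unit 3B): Unit 3B becomes $32,419.

Unit 4A: $9,670; Unit 2A: $13,193; Unit G2: $12,058; Unit 3B: $32,419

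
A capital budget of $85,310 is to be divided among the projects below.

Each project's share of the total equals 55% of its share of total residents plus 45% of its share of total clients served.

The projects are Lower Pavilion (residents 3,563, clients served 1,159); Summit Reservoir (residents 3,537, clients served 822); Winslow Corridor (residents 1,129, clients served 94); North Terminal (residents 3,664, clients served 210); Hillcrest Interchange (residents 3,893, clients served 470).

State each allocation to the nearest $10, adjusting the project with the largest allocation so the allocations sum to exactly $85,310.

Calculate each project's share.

Lower Pavilion: $26,730 | Summit Reservoir: $21,970 | Winslow Corridor: $4,670 | North Terminal: $13,820 | Hillcrest Interchange: $18,120

Totals — residents 15,786, clients served 2,755.
Combined weights (55% residents + 45% clients served): Lower Pavilion 0.3134; Summit Reservoir 0.2575; Winslow Corridor 0.0547; North Terminal 0.1620; Hillcrest Interchange 0.2124.
Pro-rata amounts: Lower Pavilion 26,740.32; Summit Reservoir 21,967.12; Winslow Corridor 4,665.55; North Terminal 13,816.70; Hillcrest Interchange 18,120.31.
At nearest $10: Lower Pavilion $26,740; Summit Reservoir $21,970; Winslow Corridor $4,670; North Terminal $13,820; Hillcrest Interchange $18,120. Sum = $85,320.
Difference $85,310 − $85,320 = −$10 applied to largest allocation (Lower Pavilion): Lower Pavilion becomes $26,730.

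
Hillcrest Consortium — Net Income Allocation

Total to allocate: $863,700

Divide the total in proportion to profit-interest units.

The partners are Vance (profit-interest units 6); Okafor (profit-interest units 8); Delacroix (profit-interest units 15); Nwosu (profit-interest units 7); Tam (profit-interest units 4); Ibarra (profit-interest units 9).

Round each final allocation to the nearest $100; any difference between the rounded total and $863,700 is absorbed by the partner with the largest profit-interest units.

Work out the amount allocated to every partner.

Vance: $105,800 · Okafor: $141,000 · Delacroix: $264,400 · Nwosu: $123,400 · Tam: $70,500 · Ibarra: $158,600

Combined profit-interest units = 6 + 8 + 15 + 7 + 4 + 9 = 49.
Raw shares: Vance 105,759.18; Okafor 141,012.24; Delacroix 264,397.96; Nwosu 123,385.71; Tam 70,506.12; Ibarra 158,638.78.
After rounding ($100): Vance $105,800; Okafor $141,000; Delacroix $264,400; Nwosu $123,400; Tam $70,500; Ibarra $158,600. Sum = $863,700.
No rounding difference to absorb.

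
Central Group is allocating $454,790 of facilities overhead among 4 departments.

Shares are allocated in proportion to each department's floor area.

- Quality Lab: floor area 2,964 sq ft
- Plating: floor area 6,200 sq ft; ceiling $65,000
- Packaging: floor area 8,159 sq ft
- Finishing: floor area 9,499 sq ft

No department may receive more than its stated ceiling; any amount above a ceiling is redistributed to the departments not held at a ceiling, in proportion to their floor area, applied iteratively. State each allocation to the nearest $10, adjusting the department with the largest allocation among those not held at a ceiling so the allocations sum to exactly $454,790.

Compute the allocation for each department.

Total floor area = 26,822.
Unconstrained shares: Quality Lab 50,257.16; Plating 105,126.31; Packaging 138,342.84; Finishing 161,063.69.
Held at cap: Plating ($65,000); residual $389,790 reallocated over remaining floor area 20,622.
Shares after redistribution: Quality Lab 56,024.52 → $56,020; Packaging 154,218.63 → $154,220; Finishing 179,546.85 → $179,550.

Quality Lab: $56,020 | Plating: $65,000 | Packaging: $154,220 | Finishing: $179,550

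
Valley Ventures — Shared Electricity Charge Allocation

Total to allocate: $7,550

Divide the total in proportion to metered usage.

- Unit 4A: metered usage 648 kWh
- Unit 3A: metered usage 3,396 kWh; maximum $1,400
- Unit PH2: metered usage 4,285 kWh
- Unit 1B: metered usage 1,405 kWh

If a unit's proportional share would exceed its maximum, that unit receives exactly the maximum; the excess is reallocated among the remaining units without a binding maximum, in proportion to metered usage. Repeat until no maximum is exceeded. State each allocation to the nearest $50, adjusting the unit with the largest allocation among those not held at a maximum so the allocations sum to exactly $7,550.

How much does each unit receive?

Unit 4A: $650 | Unit 3A: $1,400 | Unit PH2: $4,150 | Unit 1B: $1,350

Combined metered usage = 9,734.
Proportional shares (ignoring caps): Unit 4A 502.61; Unit 3A 2,634.05; Unit PH2 3,323.58; Unit 1B 1,089.76.
Held at cap: Unit 3A ($1,400); balance $6,150 reallocated over remaining metered usage 6,338.
Remaining shares: Unit 4A 628.78 → $650; Unit PH2 4,157.90 → $4,150; Unit 1B 1,363.32 → $1,350.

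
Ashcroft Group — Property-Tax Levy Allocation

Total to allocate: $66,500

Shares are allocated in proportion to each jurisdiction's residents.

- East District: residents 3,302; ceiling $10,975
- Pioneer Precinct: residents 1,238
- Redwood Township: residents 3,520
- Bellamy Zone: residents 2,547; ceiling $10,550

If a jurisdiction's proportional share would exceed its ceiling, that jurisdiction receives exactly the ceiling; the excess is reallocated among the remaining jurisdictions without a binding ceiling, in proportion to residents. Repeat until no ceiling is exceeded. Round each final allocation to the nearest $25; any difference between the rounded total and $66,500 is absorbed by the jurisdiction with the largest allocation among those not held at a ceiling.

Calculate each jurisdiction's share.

East District: $10,975; Pioneer Precinct: $11,700; Redwood Township: $33,275; Bellamy Zone: $10,550

Residents total: 10,607.
Pro-rata shares before constraints: East District 20,701.71; Pioneer Precinct 7,761.57; Redwood Township 22,068.45; Bellamy Zone 15,968.28.
Capped: East District ($10,975), Bellamy Zone ($10,550); balance $44,975 reallocated over remaining residents 4,758.
Redistributed shares: Pioneer Precinct 11,702.20 → $11,700; Redwood Township 33,272.80 → $33,275.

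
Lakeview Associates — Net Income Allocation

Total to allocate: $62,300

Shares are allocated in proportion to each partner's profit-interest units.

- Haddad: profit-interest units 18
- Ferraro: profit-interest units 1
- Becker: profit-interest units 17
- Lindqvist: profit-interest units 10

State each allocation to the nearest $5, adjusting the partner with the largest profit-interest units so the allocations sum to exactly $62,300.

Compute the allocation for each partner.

Haddad: $24,375 · Ferraro: $1,355 · Becker: $23,025 · Lindqvist: $13,545

Total profit-interest units = 46.
Raw shares: Haddad 18/46 × $62,300 = 24,378.26; Ferraro 1/46 × $62,300 = 1,354.35; Becker 17/46 × $62,300 = 23,023.91; Lindqvist 10/46 × $62,300 = 13,543.48.
After rounding ($5): Haddad $24,380; Ferraro $1,355; Becker $23,025; Lindqvist $13,545. Sum = $62,305.
Difference $62,300 − $62,305 = −$5 applied to largest profit-interest units (Haddad): Haddad becomes $24,375.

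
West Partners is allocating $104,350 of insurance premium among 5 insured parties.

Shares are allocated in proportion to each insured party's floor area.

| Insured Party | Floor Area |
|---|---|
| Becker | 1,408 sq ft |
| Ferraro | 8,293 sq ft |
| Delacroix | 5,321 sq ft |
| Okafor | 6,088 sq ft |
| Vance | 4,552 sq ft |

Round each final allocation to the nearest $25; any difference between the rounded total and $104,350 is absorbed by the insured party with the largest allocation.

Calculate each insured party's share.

Becker: $5,725; Ferraro: $33,750; Delacroix: $21,625; Okafor: $24,750; Vance: $18,500

Floor area total: 25,662.
Unrounded shares: Becker 1,408/25,662 × $104,350 = 5,725.38; Ferraro 8,293/25,662 × $104,350 = 33,722.02; Delacroix 5,321/25,662 × $104,350 = 21,636.91; Okafor 6,088/25,662 × $104,350 = 24,755.78; Vance 4,552/25,662 × $104,350 = 18,509.91.
Rounded to nearest $25: Becker $5,725; Ferraro $33,725; Delacroix $21,625; Okafor $24,750; Vance $18,500. Sum = $104,325.
Difference $104,350 − $104,325 = +$25 applied to largest allocation (Ferraro): Ferraro becomes $33,750.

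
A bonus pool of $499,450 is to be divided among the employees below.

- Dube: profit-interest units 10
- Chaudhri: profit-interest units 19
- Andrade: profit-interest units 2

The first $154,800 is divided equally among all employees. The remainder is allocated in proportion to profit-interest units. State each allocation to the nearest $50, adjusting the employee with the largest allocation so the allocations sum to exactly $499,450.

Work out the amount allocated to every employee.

Dube: $162,800; Chaudhri: $262,800; Andrade: $73,850

First tranche $154,800 split equally: $51,600 each.
Remainder $344,650 by profit-interest units (total 31): Dube 111,177.42 → $111,200; Chaudhri 211,237.10 → $211,250; Andrade 22,235.48 → $22,250.
Rounding difference −$50 on remainder applied to Chaudhri.
Totals: Dube $51,600 + $111,200 = $162,800; Chaudhri $51,600 + $211,200 = $262,800; Andrade $51,600 + $22,250 = $73,850.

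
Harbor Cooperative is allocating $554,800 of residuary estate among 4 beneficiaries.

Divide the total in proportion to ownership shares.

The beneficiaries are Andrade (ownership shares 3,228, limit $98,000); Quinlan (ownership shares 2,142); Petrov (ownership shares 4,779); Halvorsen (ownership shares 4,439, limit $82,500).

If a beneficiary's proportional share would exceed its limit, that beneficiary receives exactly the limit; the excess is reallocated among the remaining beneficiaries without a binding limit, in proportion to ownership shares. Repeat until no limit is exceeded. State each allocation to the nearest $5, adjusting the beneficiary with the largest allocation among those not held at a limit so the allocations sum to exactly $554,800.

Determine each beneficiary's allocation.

Andrade: $98,000 · Quinlan: $115,845 · Petrov: $258,455 · Halvorsen: $82,500

Ownership shares total: 14,588.
Unconstrained shares: Andrade 122,764.90; Quinlan 81,462.96; Petrov 181,751.38; Halvorsen 168,820.76.
Cap binds for Andrade ($98,000), Halvorsen ($82,500); residual $374,300 reallocated over remaining ownership shares 6,921.
Shares after redistribution: Quinlan 115,843.17 → $115,845; Petrov 258,456.83 → $258,455.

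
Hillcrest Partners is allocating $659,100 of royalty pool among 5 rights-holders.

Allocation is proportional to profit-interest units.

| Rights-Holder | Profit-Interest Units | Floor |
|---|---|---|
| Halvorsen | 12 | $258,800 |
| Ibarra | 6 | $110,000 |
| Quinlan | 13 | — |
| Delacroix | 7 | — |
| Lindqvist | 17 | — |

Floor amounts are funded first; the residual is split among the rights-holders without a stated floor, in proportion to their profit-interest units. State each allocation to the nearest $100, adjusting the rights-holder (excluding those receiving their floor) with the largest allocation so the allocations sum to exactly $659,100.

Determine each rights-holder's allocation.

Halvorsen: $258,800; Ibarra: $110,000; Quinlan: $102,000; Delacroix: $54,900; Lindqvist: $133,400

Minimums first: Halvorsen $258,800; Ibarra $110,000. Residual $290,300.
Residual split over remaining profit-interest units 37: Quinlan 101,997.30 → $102,000; Delacroix 54,921.62 → $54,900; Lindqvist 133,381.08 → $133,400.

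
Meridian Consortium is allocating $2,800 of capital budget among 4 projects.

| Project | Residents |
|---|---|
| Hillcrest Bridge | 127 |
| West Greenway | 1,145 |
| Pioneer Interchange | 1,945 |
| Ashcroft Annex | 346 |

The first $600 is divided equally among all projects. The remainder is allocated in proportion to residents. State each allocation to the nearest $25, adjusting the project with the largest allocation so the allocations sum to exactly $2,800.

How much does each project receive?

Hillcrest Bridge: $225 | West Greenway: $850 | Pioneer Interchange: $1,350 | Ashcroft Annex: $375

First tranche $600 split equally: $150 each.
Remainder $2,200 by residents (total 3,563): Hillcrest Bridge 78.42 → $75; West Greenway 706.99 → $700; Pioneer Interchange 1,200.95 → $1,200; Ashcroft Annex 213.64 → $225.
Totals: Hillcrest Bridge $150 + $75 = $225; West Greenway $150 + $700 = $850; Pioneer Interchange $150 + $1,200 = $1,350; Ashcroft Annex $150 + $225 = $375.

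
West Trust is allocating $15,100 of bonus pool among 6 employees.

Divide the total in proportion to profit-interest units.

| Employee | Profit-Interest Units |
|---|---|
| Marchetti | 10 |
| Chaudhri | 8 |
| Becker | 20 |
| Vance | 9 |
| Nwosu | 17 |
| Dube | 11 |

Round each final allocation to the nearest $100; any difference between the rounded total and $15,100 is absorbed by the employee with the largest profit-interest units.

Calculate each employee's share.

Sum of profit-interest units: 75.
Proportional shares: Marchetti 10/75 × $15,100 = 2,013.33; Chaudhri 8/75 × $15,100 = 1,610.67; Becker 20/75 × $15,100 = 4,026.67; Vance 9/75 × $15,100 = 1,812.00; Nwosu 17/75 × $15,100 = 3,422.67; Dube 11/75 × $15,100 = 2,214.67.
Rounded to nearest $100: Marchetti $2,000; Chaudhri $1,600; Becker $4,000; Vance $1,800; Nwosu $3,400; Dube $2,200. Sum = $15,000.
Difference $15,100 − $15,000 = +$100 applied to largest profit-interest units (Becker): Becker becomes $4,100.

Marchetti: $2,000 · Chaudhri: $1,600 · Becker: $4,100 · Vance: $1,800 · Nwosu: $3,400 · Dube: $2,200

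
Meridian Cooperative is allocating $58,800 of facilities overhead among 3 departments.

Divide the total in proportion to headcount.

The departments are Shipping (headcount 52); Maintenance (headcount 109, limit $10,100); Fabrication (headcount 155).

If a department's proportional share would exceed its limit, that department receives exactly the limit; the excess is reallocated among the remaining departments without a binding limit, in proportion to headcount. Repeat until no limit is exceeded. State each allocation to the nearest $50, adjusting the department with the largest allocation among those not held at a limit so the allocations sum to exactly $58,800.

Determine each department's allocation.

Shipping: $12,250 · Maintenance: $10,100 · Fabrication: $36,450

Sum of headcount: 316.
Proportional shares (ignoring caps): Shipping 9,675.95; Maintenance 20,282.28; Fabrication 28,841.77.
Cap binds for Maintenance ($10,100); remaining pool $48,700 reallocated over remaining headcount 207.
Shares after redistribution: Shipping 12,233.82 → $12,250; Fabrication 36,466.18 → $36,450.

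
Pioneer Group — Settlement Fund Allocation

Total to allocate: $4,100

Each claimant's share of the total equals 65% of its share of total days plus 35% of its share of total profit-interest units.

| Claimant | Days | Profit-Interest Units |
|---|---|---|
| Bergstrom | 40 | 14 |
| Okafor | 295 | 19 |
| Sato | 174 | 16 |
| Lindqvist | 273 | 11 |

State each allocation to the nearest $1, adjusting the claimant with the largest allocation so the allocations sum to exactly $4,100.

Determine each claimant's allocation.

Bergstrom: $471; Okafor: $1,460; Sato: $976; Lindqvist: $1,193

Totals — days 782, profit-interest units 60.
Combined weights (65% days + 35% profit-interest units): Bergstrom 0.1149; Okafor 0.3560; Sato 0.2380; Lindqvist 0.2911.
Unrounded shares: Bergstrom 471.15; Okafor 1,459.76; Sato 975.65; Lindqvist 1,193.45.
Rounded to nearest $1: Bergstrom $471; Okafor $1,460; Sato $976; Lindqvist $1,193. Sum = $4,100.
Sum already equals the total — no adjustment.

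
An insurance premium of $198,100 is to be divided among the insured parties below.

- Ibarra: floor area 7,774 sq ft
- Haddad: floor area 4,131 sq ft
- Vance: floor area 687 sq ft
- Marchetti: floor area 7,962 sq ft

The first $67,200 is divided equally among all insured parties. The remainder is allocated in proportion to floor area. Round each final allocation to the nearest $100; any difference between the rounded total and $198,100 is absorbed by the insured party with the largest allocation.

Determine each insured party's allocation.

Ibarra: $66,300 | Haddad: $43,100 | Vance: $21,200 | Marchetti: $67,500

Equal tier: $67,200 ÷ 4 = $16,800 apiece.
Remainder $130,900 by floor area (total 20,554): Ibarra 49,509.42 → $49,500; Haddad 26,308.65 → $26,300; Vance 4,375.22 → $4,400; Marchetti 50,706.71 → $50,700.
Totals: Ibarra $16,800 + $49,500 = $66,300; Haddad $16,800 + $26,300 = $43,100; Vance $16,800 + $4,400 = $21,200; Marchetti $16,800 + $50,700 = $67,500.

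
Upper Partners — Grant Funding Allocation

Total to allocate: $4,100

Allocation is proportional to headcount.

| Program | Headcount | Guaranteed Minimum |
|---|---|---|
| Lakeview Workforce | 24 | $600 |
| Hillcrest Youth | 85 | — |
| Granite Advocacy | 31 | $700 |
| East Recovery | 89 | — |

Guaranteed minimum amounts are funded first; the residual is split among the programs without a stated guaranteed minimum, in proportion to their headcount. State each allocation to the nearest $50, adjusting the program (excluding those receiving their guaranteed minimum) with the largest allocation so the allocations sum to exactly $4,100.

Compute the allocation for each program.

Fund the minimums — Lakeview Workforce $600; Granite Advocacy $700. Residual $2,800.
Residual split over remaining headcount 174: Hillcrest Youth 1,367.82 → $1,350; East Recovery 1,432.18 → $1,450.

Lakeview Workforce: $600 | Hillcrest Youth: $1,350 | Granite Advocacy: $700 | East Recovery: $1,450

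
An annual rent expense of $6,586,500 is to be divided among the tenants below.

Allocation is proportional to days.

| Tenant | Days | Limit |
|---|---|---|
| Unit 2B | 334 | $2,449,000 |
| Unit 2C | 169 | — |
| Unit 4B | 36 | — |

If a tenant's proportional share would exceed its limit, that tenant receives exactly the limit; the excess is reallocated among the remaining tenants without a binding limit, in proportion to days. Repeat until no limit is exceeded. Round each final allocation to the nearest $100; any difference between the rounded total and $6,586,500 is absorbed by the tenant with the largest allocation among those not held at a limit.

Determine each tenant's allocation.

Total days = 539.
Pro-rata shares before constraints: Unit 2B 4,081,430.43; Unit 2C 2,065,154.92; Unit 4B 439,914.66.
Cap binds for Unit 2B ($2,449,000); residual $4,137,500 reallocated over remaining days 205.
Shares after redistribution: Unit 2C 3,410,914.63 → $3,410,900; Unit 4B 726,585.37 → $726,600.

Unit 2B: $2,449,000 · Unit 2C: $3,410,900 · Unit 4B: $726,600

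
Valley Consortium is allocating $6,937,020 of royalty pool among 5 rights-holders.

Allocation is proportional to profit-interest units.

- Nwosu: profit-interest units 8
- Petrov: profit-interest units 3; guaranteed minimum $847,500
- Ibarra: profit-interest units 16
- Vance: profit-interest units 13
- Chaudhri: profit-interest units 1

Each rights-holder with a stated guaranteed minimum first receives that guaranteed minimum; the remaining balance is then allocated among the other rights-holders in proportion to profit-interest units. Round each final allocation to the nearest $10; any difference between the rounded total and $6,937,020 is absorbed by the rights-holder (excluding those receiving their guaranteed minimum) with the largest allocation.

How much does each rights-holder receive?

Nwosu: $1,282,000; Petrov: $847,500; Ibarra: $2,564,010; Vance: $2,083,260; Chaudhri: $160,250

Minimums first: Petrov $847,500. Residual $6,089,520.
Residual split over remaining profit-interest units 38: Nwosu 1,282,004.21 → $1,282,000; Ibarra 2,564,008.42 → $2,564,010; Vance 2,083,256.84 → $2,083,260; Chaudhri 160,250.53 → $160,250.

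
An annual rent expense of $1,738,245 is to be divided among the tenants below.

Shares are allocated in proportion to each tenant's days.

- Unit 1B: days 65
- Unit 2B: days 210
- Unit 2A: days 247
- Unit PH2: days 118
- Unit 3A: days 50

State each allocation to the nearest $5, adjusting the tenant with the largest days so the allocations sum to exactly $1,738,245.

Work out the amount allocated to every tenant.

Unit 1B: $163,750 · Unit 2B: $529,030 · Unit 2A: $622,240 · Unit PH2: $297,265 · Unit 3A: $125,960

Total days = 65 + 210 + 247 + 118 + 50 = 690.
Unrounded shares: Unit 1B 163,747.72; Unit 2B 529,031.09; Unit 2A 622,241.33; Unit PH2 297,265.09; Unit 3A 125,959.78.
Rounded to nearest $5: Unit 1B $163,750; Unit 2B $529,030; Unit 2A $622,240; Unit PH2 $297,265; Unit 3A $125,960. Sum = $1,738,245.
Sum already equals the total — no adjustment.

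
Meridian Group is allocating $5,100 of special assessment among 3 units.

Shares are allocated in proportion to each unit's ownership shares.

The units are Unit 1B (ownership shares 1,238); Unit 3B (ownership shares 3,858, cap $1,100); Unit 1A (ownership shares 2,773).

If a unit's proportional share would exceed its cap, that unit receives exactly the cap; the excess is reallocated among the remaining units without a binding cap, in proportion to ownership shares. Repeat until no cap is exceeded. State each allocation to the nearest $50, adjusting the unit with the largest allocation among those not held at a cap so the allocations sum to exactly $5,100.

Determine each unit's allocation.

Sum of ownership shares: 7,869.
Pro-rata shares before constraints: Unit 1B 802.36; Unit 3B 2,500.42; Unit 1A 1,797.22.
Cap binds for Unit 3B ($1,100); residual $4,000 reallocated over remaining ownership shares 4,011.
Remaining shares: Unit 1B 1,234.60 → $1,250; Unit 1A 2,765.40 → $2,750.

Unit 1B: $1,250 · Unit 3B: $1,100 · Unit 1A: $2,750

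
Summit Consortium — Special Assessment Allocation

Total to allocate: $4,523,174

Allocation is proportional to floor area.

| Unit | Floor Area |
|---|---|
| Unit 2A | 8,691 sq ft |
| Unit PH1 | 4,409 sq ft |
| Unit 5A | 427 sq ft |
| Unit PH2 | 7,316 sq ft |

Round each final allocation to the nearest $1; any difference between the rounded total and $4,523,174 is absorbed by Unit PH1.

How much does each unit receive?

Unit 2A: $1,886,048; Unit PH1: $956,805; Unit 5A: $92,664; Unit PH2: $1,587,657

Sum of floor area: 20,843.
Unrounded shares: Unit 2A 8,691/20,843 × $4,523,174 = 1,886,048.32; Unit PH1 4,409/20,843 × $4,523,174 = 956,804.40; Unit 5A 427/20,843 × $4,523,174 = 92,663.98; Unit PH2 7,316/20,843 × $4,523,174 = 1,587,657.29.
At nearest $1: Unit 2A $1,886,048; Unit PH1 $956,804; Unit 5A $92,664; Unit PH2 $1,587,657. Sum = $4,523,173.
Difference $4,523,174 − $4,523,173 = +$1 applied to Unit PH1: Unit PH1 becomes $956,805.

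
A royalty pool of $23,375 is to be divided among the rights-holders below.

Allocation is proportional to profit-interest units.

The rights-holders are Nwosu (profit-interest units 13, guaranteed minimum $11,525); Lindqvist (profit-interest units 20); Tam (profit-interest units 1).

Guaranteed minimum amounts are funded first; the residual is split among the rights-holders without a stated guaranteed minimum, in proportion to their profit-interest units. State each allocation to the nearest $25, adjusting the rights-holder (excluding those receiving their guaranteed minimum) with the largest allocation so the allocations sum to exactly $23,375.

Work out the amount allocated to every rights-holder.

Nwosu: $11,525 | Lindqvist: $11,275 | Tam: $575

Fund the minimums — Nwosu $11,525. Balance $11,850.
Balance split over remaining profit-interest units 21: Lindqvist 11,285.71 → $11,275; Tam 564.29 → $575.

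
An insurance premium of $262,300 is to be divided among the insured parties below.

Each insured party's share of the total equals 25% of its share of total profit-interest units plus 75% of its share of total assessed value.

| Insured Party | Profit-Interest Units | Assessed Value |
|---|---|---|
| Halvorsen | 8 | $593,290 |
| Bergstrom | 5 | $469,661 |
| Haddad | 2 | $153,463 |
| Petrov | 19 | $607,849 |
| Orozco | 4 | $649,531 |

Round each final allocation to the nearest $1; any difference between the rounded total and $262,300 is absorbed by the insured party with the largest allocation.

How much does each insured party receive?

Halvorsen: $60,986 | Bergstrom: $45,977 | Haddad: $15,655 | Petrov: $81,126 | Orozco: $58,556

Totals — profit-interest units 38, assessed value 2,473,794.
Blended shares (25% profit-interest units + 75% assessed value): Halvorsen 0.2325; Bergstrom 0.1753; Haddad 0.0597; Petrov 0.3093; Orozco 0.2232.
Unrounded shares: Halvorsen 60,985.82; Bergstrom 45,977.42; Haddad 15,655.25; Petrov 81,125.84; Orozco 58,555.67.
After rounding ($1): Halvorsen $60,986; Bergstrom $45,977; Haddad $15,655; Petrov $81,126; Orozco $58,556. Sum = $262,300.
No rounding difference to absorb.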